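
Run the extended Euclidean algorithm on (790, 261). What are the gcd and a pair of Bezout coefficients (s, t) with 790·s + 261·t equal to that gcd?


Euclidean algorithm on (790, 261) — divide until remainder is 0:
  790 = 3 · 261 + 7
  261 = 37 · 7 + 2
  7 = 3 · 2 + 1
  2 = 2 · 1 + 0
gcd(790, 261) = 1.
Track Bezout coefficients alongside the remainders: start with r₀ = 790 = a·1 + b·0 (s = 1, t = 0) and r₁ = 261 = a·0 + b·1 (s = 0, t = 1); each new remainder r_{k+1} = r_{k-1} − q_k·r_k inherits s_{k+1} = s_{k-1} − q_k·s_k, t_{k+1} = t_{k-1} − q_k·t_k, so r_k = a·s_k + b·t_k at every step:
  q = 3: r = 7, s = 1 − 3·0 = 1, t = 0 − 3·1 = -3  (check: 790·1 + 261·(-3) = 7)
  q = 37: r = 2, s = 0 − 37·1 = -37, t = 1 − 37·(-3) = 112  (check: 790·(-37) + 261·112 = 2)
  q = 3: r = 1, s = 1 − 3·(-37) = 112, t = -3 − 3·112 = -339  (check: 790·112 + 261·(-339) = 1)
The row with r = 1 (the gcd) gives the Bezout coefficients s = 112, t = -339.
Result: 790 · (112) + 261 · (-339) = 1.

gcd(790, 261) = 1; s = 112, t = -339 (check: 790·112 + 261·(-339) = 1).


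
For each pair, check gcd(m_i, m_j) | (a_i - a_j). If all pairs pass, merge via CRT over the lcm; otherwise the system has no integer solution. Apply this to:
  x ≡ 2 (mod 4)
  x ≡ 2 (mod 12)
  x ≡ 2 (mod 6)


Moduli 4, 12, 6 are not pairwise coprime, so CRT works modulo lcm(m_i) when all pairwise compatibility conditions hold.
Pairwise compatibility: gcd(m_i, m_j) must divide a_i - a_j for every pair.
Merge one congruence at a time:
  Start: x ≡ 2 (mod 4).
  Combine with x ≡ 2 (mod 12): gcd(4, 12) = 4; 2 - 2 = 0, which IS divisible by 4, so compatible.
    Write x = 2 + 4·t and substitute into x ≡ 2 (mod 12): 4·t ≡ 2 − 2 = 0 (mod 12).
    Divide the congruence (and modulus) by g = 4: 1·t ≡ 0 (mod 3).
    So t ≡ 0 (mod 3).
    Then x = 2 + 4·0 = 2, valid modulo lcm(4, 12) = 12: x ≡ 2 (mod 12).
  Combine with x ≡ 2 (mod 6): gcd(12, 6) = 6; 2 - 2 = 0, which IS divisible by 6, so compatible.
    Write x = 2 + 12·t and substitute into x ≡ 2 (mod 6): 12·t ≡ 2 − 2 = 0 (mod 6).
    Divide the congruence (and modulus) by g = 6: 2·t ≡ 0 (mod 1).
    Modulo 1 every t works; take t = 0.
    Then x = 2 + 12·0 = 2, valid modulo lcm(12, 6) = 12: x ≡ 2 (mod 12).
Verify: 2 mod 4 = 2, 2 mod 12 = 2, 2 mod 6 = 2.

x ≡ 2 (mod 12).


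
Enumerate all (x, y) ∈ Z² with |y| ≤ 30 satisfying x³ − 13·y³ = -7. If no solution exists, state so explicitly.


The equation is x³ - 13y³ = -7. For fixed y, x³ = 13·y³ − 7, so a solution requires the RHS to be a perfect cube.
Strategy: iterate y from -30 to 30, compute RHS = 13·y³ − 7, and check whether it is a (positive or negative) perfect cube.
Check small values of y:
  y = 0: RHS = -7 is not a perfect cube.
  y = 1: RHS = 6 is not a perfect cube.
  y = -1: RHS = -20 is not a perfect cube.
  y = 2: RHS = 97 is not a perfect cube.
  y = -2: RHS = -111 is not a perfect cube.
  y = 3: RHS = 344 is not a perfect cube.
  y = -3: RHS = -358 is not a perfect cube.
Continuing the search up to |y| = 30 finds no solutions either.
No (x, y) in the scanned range satisfies the equation.

No integer solutions with |y| ≤ 30.


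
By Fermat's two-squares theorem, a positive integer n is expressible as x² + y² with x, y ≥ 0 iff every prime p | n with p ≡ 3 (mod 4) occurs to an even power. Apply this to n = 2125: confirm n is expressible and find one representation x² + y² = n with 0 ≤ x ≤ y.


Step 1: Factor n = 2125 = 5^3 · 17.
Step 2: Check the mod-4 condition on each prime factor: 5 ≡ 1 (mod 4), exponent 3; 17 ≡ 1 (mod 4), exponent 1.
All primes ≡ 3 (mod 4) appear to even exponent (or don't appear), so by the two-squares theorem n IS expressible as a sum of two squares.
Step 3: Build a representation. Group n = k² · m with k = 5 and m = 5 · 17 = 85 (a product of primes ≡ 1 (mod 4)); a representation of m scales to one of n via (k·x)² + (k·y)² = k²(x² + y²). Each prime p ≡ 1 (mod 4) is itself a sum of two squares; find a² by testing p − a² for a perfect square:
  5: 5 − 1² = 4 = 2² ⇒ 5 = 1² + 2².
  17: 17 − 1² = 16 = 4² ⇒ 17 = 1² + 4².
  Combine using the Brahmagupta–Fibonacci identity (a² + b²)(c² + d²) = (ac − bd)² + (ad + bc)² = (ac + bd)² + (ad − bc)²:
  5 · 17 = 85: from (1² + 2²)(1² + 4²), take (1·1 − 2·4, 1·4 + 2·1) = (1 − 8, 4 + 2) = (-7, 6); dropping signs (only squares matter) gives (7, 6); check 7² + 6² = 49 + 36 = 85 ✓.
  Scale by k = 5: (5·7, 5·6) = (35, 30).
Step 4: Order so x ≤ y and verify: 30² + 35² = 900 + 1225 = 2125 = n. ✓

n = 2125 = 30² + 35² (one valid representation with x ≤ y).


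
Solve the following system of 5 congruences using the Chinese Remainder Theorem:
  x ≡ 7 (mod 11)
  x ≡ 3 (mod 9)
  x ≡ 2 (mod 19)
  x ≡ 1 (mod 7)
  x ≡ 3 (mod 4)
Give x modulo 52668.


Product of moduli M = 11 · 9 · 19 · 7 · 4 = 52668.
Merge one congruence at a time:
  Start: x ≡ 7 (mod 11).
  Combine with x ≡ 3 (mod 9); new modulus lcm = 99.
    Write x = 7 + 11·t and substitute into x ≡ 3 (mod 9): 11·t ≡ 3 − 7 = -4 (mod 9).
    Reduce coefficients mod 9: 2·t ≡ 5 (mod 9).
    The inverse of 2 mod 9 is 5 (since 2·5 = 10 = 1·9 + 1), so t ≡ 5·5 = 25 ≡ 7 (mod 9).
    Then x = 7 + 11·7 = 84, valid modulo lcm(11, 9) = 99: x ≡ 84 (mod 99).
  Combine with x ≡ 2 (mod 19); new modulus lcm = 1881.
    Write x = 84 + 99·t and substitute into x ≡ 2 (mod 19): 99·t ≡ 2 − 84 = -82 (mod 19).
    Reduce coefficients mod 19: 4·t ≡ 13 (mod 19).
    The inverse of 4 mod 19 is 5 (since 4·5 = 20 = 1·19 + 1), so t ≡ 5·13 = 65 ≡ 8 (mod 19).
    Then x = 84 + 99·8 = 876, valid modulo lcm(99, 19) = 1881: x ≡ 876 (mod 1881).
  Combine with x ≡ 1 (mod 7); new modulus lcm = 13167.
    Write x = 876 + 1881·t and substitute into x ≡ 1 (mod 7): 1881·t ≡ 1 − 876 = -875 (mod 7).
    Reduce coefficients mod 7: 5·t ≡ 0 (mod 7).
    The inverse of 5 mod 7 is 3 (since 5·3 = 15 = 2·7 + 1), so t ≡ 3·0 = 0 ≡ 0 (mod 7).
    Then x = 876 + 1881·0 = 876, valid modulo lcm(1881, 7) = 13167: x ≡ 876 (mod 13167).
  Combine with x ≡ 3 (mod 4); new modulus lcm = 52668.
    Write x = 876 + 13167·t and substitute into x ≡ 3 (mod 4): 13167·t ≡ 3 − 876 = -873 (mod 4).
    Reduce coefficients mod 4: 3·t ≡ 3 (mod 4).
    The inverse of 3 mod 4 is 3 (since 3·3 = 9 = 2·4 + 1), so t ≡ 3·3 = 9 ≡ 1 (mod 4).
    Then x = 876 + 13167·1 = 14043, valid modulo lcm(13167, 4) = 52668: x ≡ 14043 (mod 52668).
Verify against each original: 14043 mod 11 = 7, 14043 mod 9 = 3, 14043 mod 19 = 2, 14043 mod 7 = 1, 14043 mod 4 = 3.

x ≡ 14043 (mod 52668).


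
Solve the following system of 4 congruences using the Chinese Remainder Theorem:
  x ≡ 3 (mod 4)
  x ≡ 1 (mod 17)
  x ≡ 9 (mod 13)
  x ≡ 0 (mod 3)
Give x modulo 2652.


Product of moduli M = 4 · 17 · 13 · 3 = 2652.
Merge one congruence at a time:
  Start: x ≡ 3 (mod 4).
  Combine with x ≡ 1 (mod 17); new modulus lcm = 68.
    Write x = 3 + 4·t and substitute into x ≡ 1 (mod 17): 4·t ≡ 1 − 3 = -2 (mod 17).
    Reduce coefficients mod 17: 4·t ≡ 15 (mod 17).
    The inverse of 4 mod 17 is 13 (since 4·13 = 52 = 3·17 + 1), so t ≡ 13·15 = 195 ≡ 8 (mod 17).
    Then x = 3 + 4·8 = 35, valid modulo lcm(4, 17) = 68: x ≡ 35 (mod 68).
  Combine with x ≡ 9 (mod 13); new modulus lcm = 884.
    Write x = 35 + 68·t and substitute into x ≡ 9 (mod 13): 68·t ≡ 9 − 35 = -26 (mod 13).
    Reduce coefficients mod 13: 3·t ≡ 0 (mod 13).
    The inverse of 3 mod 13 is 9 (since 3·9 = 27 = 2·13 + 1), so t ≡ 9·0 = 0 ≡ 0 (mod 13).
    Then x = 35 + 68·0 = 35, valid modulo lcm(68, 13) = 884: x ≡ 35 (mod 884).
  Combine with x ≡ 0 (mod 3); new modulus lcm = 2652.
    Write x = 35 + 884·t and substitute into x ≡ 0 (mod 3): 884·t ≡ 0 − 35 = -35 (mod 3).
    Reduce coefficients mod 3: 2·t ≡ 1 (mod 3).
    The inverse of 2 mod 3 is 2 (since 2·2 = 4 = 1·3 + 1), so t ≡ 2·1 = 2 ≡ 2 (mod 3).
    Then x = 35 + 884·2 = 1803, valid modulo lcm(884, 3) = 2652: x ≡ 1803 (mod 2652).
Verify against each original: 1803 mod 4 = 3, 1803 mod 17 = 1, 1803 mod 13 = 9, 1803 mod 3 = 0.

x ≡ 1803 (mod 2652).


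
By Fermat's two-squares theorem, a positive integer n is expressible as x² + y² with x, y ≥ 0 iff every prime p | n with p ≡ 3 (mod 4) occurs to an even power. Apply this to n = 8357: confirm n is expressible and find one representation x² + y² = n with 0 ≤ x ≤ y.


Step 1: Factor n = 8357 = 61 · 137.
Step 2: Check the mod-4 condition on each prime factor: 61 ≡ 1 (mod 4), exponent 1; 137 ≡ 1 (mod 4), exponent 1.
All primes ≡ 3 (mod 4) appear to even exponent (or don't appear), so by the two-squares theorem n IS expressible as a sum of two squares.
Step 3: Build a representation. Here n = 61 · 137 is a product of primes ≡ 1 (mod 4). Each prime p ≡ 1 (mod 4) is itself a sum of two squares; find a² by testing p − a² for a perfect square:
  61: 61 − 1² = 60, 61 − 2² = 57, 61 − 3² = 52, 61 − 4² = 45, 61 − 5² = 36 = 6² ⇒ 61 = 5² + 6².
  137: 137 − 1² = 136, 137 − 2² = 133, 137 − 3² = 128, 137 − 4² = 121 = 11² ⇒ 137 = 4² + 11².
  Combine using the Brahmagupta–Fibonacci identity (a² + b²)(c² + d²) = (ac − bd)² + (ad + bc)² = (ac + bd)² + (ad − bc)²:
  61 · 137 = 8357: from (5² + 6²)(4² + 11²), take (5·4 − 6·11, 5·11 + 6·4) = (20 − 66, 55 + 24) = (-46, 79); dropping signs (only squares matter) gives (46, 79); check 46² + 79² = 2116 + 6241 = 8357 ✓.
Step 4: Order so x ≤ y and verify: 46² + 79² = 2116 + 6241 = 8357 = n. ✓

n = 8357 = 46² + 79² (one valid representation with x ≤ y).


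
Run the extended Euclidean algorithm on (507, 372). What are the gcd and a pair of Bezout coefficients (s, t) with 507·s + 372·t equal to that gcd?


Euclidean algorithm on (507, 372) — divide until remainder is 0:
  507 = 1 · 372 + 135
  372 = 2 · 135 + 102
  135 = 1 · 102 + 33
  102 = 3 · 33 + 3
  33 = 11 · 3 + 0
gcd(507, 372) = 3.
Track Bezout coefficients alongside the remainders: start with r₀ = 507 = a·1 + b·0 (s = 1, t = 0) and r₁ = 372 = a·0 + b·1 (s = 0, t = 1); each new remainder r_{k+1} = r_{k-1} − q_k·r_k inherits s_{k+1} = s_{k-1} − q_k·s_k, t_{k+1} = t_{k-1} − q_k·t_k, so r_k = a·s_k + b·t_k at every step:
  q = 1: r = 135, s = 1 − 1·0 = 1, t = 0 − 1·1 = -1  (check: 507·1 + 372·(-1) = 135)
  q = 2: r = 102, s = 0 − 2·1 = -2, t = 1 − 2·(-1) = 3  (check: 507·(-2) + 372·3 = 102)
  q = 1: r = 33, s = 1 − 1·(-2) = 3, t = -1 − 1·3 = -4  (check: 507·3 + 372·(-4) = 33)
  q = 3: r = 3, s = -2 − 3·3 = -11, t = 3 − 3·(-4) = 15  (check: 507·(-11) + 372·15 = 3)
The row with r = 3 (the gcd) gives the Bezout coefficients s = -11, t = 15.
Result: 507 · (-11) + 372 · (15) = 3.

gcd(507, 372) = 3; s = -11, t = 15 (check: 507·(-11) + 372·15 = 3).


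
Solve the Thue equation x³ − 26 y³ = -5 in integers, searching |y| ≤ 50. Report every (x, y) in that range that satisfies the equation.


The equation is x³ - 26y³ = -5. For fixed y, x³ = 26·y³ − 5, so a solution requires the RHS to be a perfect cube.
Strategy: iterate y from -50 to 50, compute RHS = 26·y³ − 5, and check whether it is a (positive or negative) perfect cube.
Check small values of y:
  y = 0: RHS = -5 is not a perfect cube.
  y = 1: RHS = 21 is not a perfect cube.
  y = -1: RHS = -31 is not a perfect cube.
  y = 2: RHS = 203 is not a perfect cube.
  y = -2: RHS = -213 is not a perfect cube.
  y = 3: RHS = 697 is not a perfect cube.
  y = -3: RHS = -707 is not a perfect cube.
Continuing the search up to |y| = 50 finds no solutions either.
No (x, y) in the scanned range satisfies the equation.

No integer solutions with |y| ≤ 50.


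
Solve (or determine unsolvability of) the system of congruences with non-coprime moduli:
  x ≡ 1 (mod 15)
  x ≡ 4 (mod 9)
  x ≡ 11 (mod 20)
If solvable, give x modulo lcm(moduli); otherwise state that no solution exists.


Moduli 15, 9, 20 are not pairwise coprime, so CRT works modulo lcm(m_i) when all pairwise compatibility conditions hold.
Pairwise compatibility: gcd(m_i, m_j) must divide a_i - a_j for every pair.
Merge one congruence at a time:
  Start: x ≡ 1 (mod 15).
  Combine with x ≡ 4 (mod 9): gcd(15, 9) = 3; 4 - 1 = 3, which IS divisible by 3, so compatible.
    Write x = 1 + 15·t and substitute into x ≡ 4 (mod 9): 15·t ≡ 4 − 1 = 3 (mod 9).
    Divide the congruence (and modulus) by g = 3: 5·t ≡ 1 (mod 3).
    Reduce coefficients mod 3: 2·t ≡ 1 (mod 3).
    The inverse of 2 mod 3 is 2 (since 2·2 = 4 = 1·3 + 1), so t ≡ 2·1 = 2 ≡ 2 (mod 3).
    Then x = 1 + 15·2 = 31, valid modulo lcm(15, 9) = 45: x ≡ 31 (mod 45).
  Combine with x ≡ 11 (mod 20): gcd(45, 20) = 5; 11 - 31 = -20, which IS divisible by 5, so compatible.
    Write x = 31 + 45·t and substitute into x ≡ 11 (mod 20): 45·t ≡ 11 − 31 = -20 (mod 20).
    Divide the congruence (and modulus) by g = 5: 9·t ≡ -4 (mod 4).
    Reduce coefficients mod 4: 1·t ≡ 0 (mod 4).
    So t ≡ 0 (mod 4).
    Then x = 31 + 45·0 = 31, valid modulo lcm(45, 20) = 180: x ≡ 31 (mod 180).
Verify: 31 mod 15 = 1, 31 mod 9 = 4, 31 mod 20 = 11.

x ≡ 31 (mod 180).


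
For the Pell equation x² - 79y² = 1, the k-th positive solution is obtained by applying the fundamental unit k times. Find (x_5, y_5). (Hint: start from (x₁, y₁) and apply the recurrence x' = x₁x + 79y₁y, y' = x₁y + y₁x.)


Step 1: Find the fundamental solution (x₁, y₁) of x² - 79y² = 1.
  Expand √79 as a continued fraction. a₀ = ⌊√79⌋ = 8; iterate m_{k+1} = d_k·a_k − m_k, d_{k+1} = (79 − m_{k+1}²)/d_k, a_{k+1} = ⌊(a₀ + m_{k+1})/d_{k+1}⌋ (starting m₀ = 0, d₀ = 1), with convergents p_k = a_k·p_{k-1} + p_{k-2}, q_k = a_k·q_{k-1} + q_{k-2} (p₋₁ = 1, q₋₁ = 0):
  k = 0: a₀ = 8; p₀/q₀ = 8/1; p₀² − 79·q₀² = 64 − 79 = -15.
  k = 1: m = 8, d = 15, a = ⌊(8 + 8)/15⌋ = 1; p/q = (1·8 + 1)/(1·1 + 0) = 9/1; p² − 79·q² = 81 − 79 = 2.
  k = 2: m = 7, d = 2, a = ⌊(8 + 7)/2⌋ = 7; p/q = (7·9 + 8)/(7·1 + 1) = 71/8; p² − 79·q² = 5041 − 5056 = -15.
  k = 3: m = 7, d = 15, a = ⌊(8 + 7)/15⌋ = 1; p/q = (1·71 + 9)/(1·8 + 1) = 80/9; p² − 79·q² = 6400 − 6399 = 1.
  The first convergent with p² − 79·q² = 1 gives the fundamental solution (x₁, y₁) = (80, 9).
Step 2: Apply the recurrence (x_{n+1}, y_{n+1}) = (x₁x_n + 79y₁y_n, x₁y_n + y₁x_n) repeatedly.
  From (x_1, y_1) = (80, 9): x_2 = 80·80 + 79·9·9 = 12799; y_2 = 80·9 + 9·80 = 1440.
  From (x_2, y_2) = (12799, 1440): x_3 = 80·12799 + 79·9·1440 = 2047760; y_3 = 80·1440 + 9·12799 = 230391.
  From (x_3, y_3) = (2047760, 230391): x_4 = 80·2047760 + 79·9·230391 = 327628801; y_4 = 80·230391 + 9·2047760 = 36861120.
  From (x_4, y_4) = (327628801, 36861120): x_5 = 80·327628801 + 79·9·36861120 = 52418560400; y_5 = 80·36861120 + 9·327628801 = 5897548809.
Step 3: Verify x_5² - 79·y_5² = 2747705474408448160000 - 2747705474408448159999 = 1 (should be 1). ✓

(x_1, y_1) = (80, 9); (x_5, y_5) = (52418560400, 5897548809).


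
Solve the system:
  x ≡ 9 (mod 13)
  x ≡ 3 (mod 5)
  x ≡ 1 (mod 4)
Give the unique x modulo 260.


Moduli 13, 5, 4 are pairwise coprime; by CRT there is a unique solution modulo M = 13 · 5 · 4 = 260.
Solve pairwise, accumulating the modulus:
  Start with x ≡ 9 (mod 13).
  Combine with x ≡ 3 (mod 5): since gcd(13, 5) = 1, we get a unique residue mod 65.
    Write x = 9 + 13·t and substitute into x ≡ 3 (mod 5): 13·t ≡ 3 − 9 = -6 (mod 5).
    Reduce coefficients mod 5: 3·t ≡ 4 (mod 5).
    The inverse of 3 mod 5 is 2 (since 3·2 = 6 = 1·5 + 1), so t ≡ 2·4 = 8 ≡ 3 (mod 5).
    Then x = 9 + 13·3 = 48, valid modulo lcm(13, 5) = 65: x ≡ 48 (mod 65).
  Combine with x ≡ 1 (mod 4): since gcd(65, 4) = 1, we get a unique residue mod 260.
    Write x = 48 + 65·t and substitute into x ≡ 1 (mod 4): 65·t ≡ 1 − 48 = -47 (mod 4).
    Reduce coefficients mod 4: 1·t ≡ 1 (mod 4).
    So t ≡ 1 (mod 4).
    Then x = 48 + 65·1 = 113, valid modulo lcm(65, 4) = 260: x ≡ 113 (mod 260).
Verify: 113 mod 13 = 9 ✓, 113 mod 5 = 3 ✓, 113 mod 4 = 1 ✓.

x ≡ 113 (mod 260).


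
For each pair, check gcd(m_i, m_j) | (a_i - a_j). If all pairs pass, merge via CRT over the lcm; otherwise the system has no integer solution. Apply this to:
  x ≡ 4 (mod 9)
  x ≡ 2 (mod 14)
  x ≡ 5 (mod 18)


Moduli 9, 14, 18 are not pairwise coprime, so CRT works modulo lcm(m_i) when all pairwise compatibility conditions hold.
Pairwise compatibility: gcd(m_i, m_j) must divide a_i - a_j for every pair.
Merge one congruence at a time:
  Start: x ≡ 4 (mod 9).
  Combine with x ≡ 2 (mod 14): gcd(9, 14) = 1; 2 - 4 = -2, which IS divisible by 1, so compatible.
    Write x = 4 + 9·t and substitute into x ≡ 2 (mod 14): 9·t ≡ 2 − 4 = -2 (mod 14).
    Reduce coefficients mod 14: 9·t ≡ 12 (mod 14).
    The inverse of 9 mod 14 is 11 (since 9·11 = 99 = 7·14 + 1), so t ≡ 11·12 = 132 ≡ 6 (mod 14).
    Then x = 4 + 9·6 = 58, valid modulo lcm(9, 14) = 126: x ≡ 58 (mod 126).
  Combine with x ≡ 5 (mod 18): gcd(126, 18) = 18, and 5 - 58 = -53 is NOT divisible by 18.
    ⇒ system is inconsistent (no integer solution).

No solution (the system is inconsistent).


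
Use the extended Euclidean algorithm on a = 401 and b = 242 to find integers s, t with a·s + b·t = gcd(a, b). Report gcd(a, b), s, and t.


Euclidean algorithm on (401, 242) — divide until remainder is 0:
  401 = 1 · 242 + 159
  242 = 1 · 159 + 83
  159 = 1 · 83 + 76
  83 = 1 · 76 + 7
  76 = 10 · 7 + 6
  7 = 1 · 6 + 1
  6 = 6 · 1 + 0
gcd(401, 242) = 1.
Track Bezout coefficients alongside the remainders: start with r₀ = 401 = a·1 + b·0 (s = 1, t = 0) and r₁ = 242 = a·0 + b·1 (s = 0, t = 1); each new remainder r_{k+1} = r_{k-1} − q_k·r_k inherits s_{k+1} = s_{k-1} − q_k·s_k, t_{k+1} = t_{k-1} − q_k·t_k, so r_k = a·s_k + b·t_k at every step:
  q = 1: r = 159, s = 1 − 1·0 = 1, t = 0 − 1·1 = -1  (check: 401·1 + 242·(-1) = 159)
  q = 1: r = 83, s = 0 − 1·1 = -1, t = 1 − 1·(-1) = 2  (check: 401·(-1) + 242·2 = 83)
  q = 1: r = 76, s = 1 − 1·(-1) = 2, t = -1 − 1·2 = -3  (check: 401·2 + 242·(-3) = 76)
  q = 1: r = 7, s = -1 − 1·2 = -3, t = 2 − 1·(-3) = 5  (check: 401·(-3) + 242·5 = 7)
  q = 10: r = 6, s = 2 − 10·(-3) = 32, t = -3 − 10·5 = -53  (check: 401·32 + 242·(-53) = 6)
  q = 1: r = 1, s = -3 − 1·32 = -35, t = 5 − 1·(-53) = 58  (check: 401·(-35) + 242·58 = 1)
The row with r = 1 (the gcd) gives the Bezout coefficients s = -35, t = 58.
Result: 401 · (-35) + 242 · (58) = 1.

gcd(401, 242) = 1; s = -35, t = 58 (check: 401·(-35) + 242·58 = 1).


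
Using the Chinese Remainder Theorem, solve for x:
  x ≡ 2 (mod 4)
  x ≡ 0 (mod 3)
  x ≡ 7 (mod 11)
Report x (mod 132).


Moduli 4, 3, 11 are pairwise coprime; by CRT there is a unique solution modulo M = 4 · 3 · 11 = 132.
Solve pairwise, accumulating the modulus:
  Start with x ≡ 2 (mod 4).
  Combine with x ≡ 0 (mod 3): since gcd(4, 3) = 1, we get a unique residue mod 12.
    Write x = 2 + 4·t and substitute into x ≡ 0 (mod 3): 4·t ≡ 0 − 2 = -2 (mod 3).
    Reduce coefficients mod 3: 1·t ≡ 1 (mod 3).
    So t ≡ 1 (mod 3).
    Then x = 2 + 4·1 = 6, valid modulo lcm(4, 3) = 12: x ≡ 6 (mod 12).
  Combine with x ≡ 7 (mod 11): since gcd(12, 11) = 1, we get a unique residue mod 132.
    Write x = 6 + 12·t and substitute into x ≡ 7 (mod 11): 12·t ≡ 7 − 6 = 1 (mod 11).
    Reduce coefficients mod 11: 1·t ≡ 1 (mod 11).
    So t ≡ 1 (mod 11).
    Then x = 6 + 12·1 = 18, valid modulo lcm(12, 11) = 132: x ≡ 18 (mod 132).
Verify: 18 mod 4 = 2 ✓, 18 mod 3 = 0 ✓, 18 mod 11 = 7 ✓.

x ≡ 18 (mod 132).


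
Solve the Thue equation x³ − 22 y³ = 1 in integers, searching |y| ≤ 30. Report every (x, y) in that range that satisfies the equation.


The equation is x³ - 22y³ = 1. For fixed y, x³ = 22·y³ + 1, so a solution requires the RHS to be a perfect cube.
Strategy: iterate y from -30 to 30, compute RHS = 22·y³ + 1, and check whether it is a (positive or negative) perfect cube.
Check small values of y:
  y = 0: RHS = 1 = (1)³ ⇒ x = 1 works.
  y = 1: RHS = 23 is not a perfect cube.
  y = -1: RHS = -21 is not a perfect cube.
  y = 2: RHS = 177 is not a perfect cube.
  y = -2: RHS = -175 is not a perfect cube.
  y = 3: RHS = 595 is not a perfect cube.
  y = -3: RHS = -593 is not a perfect cube.
Continuing the search up to |y| = 30 finds no further solutions beyond those listed.
Collected solutions: (1, 0).

Solutions (with |y| ≤ 30): (1, 0).


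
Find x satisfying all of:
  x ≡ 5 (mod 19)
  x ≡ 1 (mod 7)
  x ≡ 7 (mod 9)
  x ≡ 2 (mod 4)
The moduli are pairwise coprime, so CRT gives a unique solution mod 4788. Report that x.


Product of moduli M = 19 · 7 · 9 · 4 = 4788.
Merge one congruence at a time:
  Start: x ≡ 5 (mod 19).
  Combine with x ≡ 1 (mod 7); new modulus lcm = 133.
    Write x = 5 + 19·t and substitute into x ≡ 1 (mod 7): 19·t ≡ 1 − 5 = -4 (mod 7).
    Reduce coefficients mod 7: 5·t ≡ 3 (mod 7).
    The inverse of 5 mod 7 is 3 (since 5·3 = 15 = 2·7 + 1), so t ≡ 3·3 = 9 ≡ 2 (mod 7).
    Then x = 5 + 19·2 = 43, valid modulo lcm(19, 7) = 133: x ≡ 43 (mod 133).
  Combine with x ≡ 7 (mod 9); new modulus lcm = 1197.
    Write x = 43 + 133·t and substitute into x ≡ 7 (mod 9): 133·t ≡ 7 − 43 = -36 (mod 9).
    Reduce coefficients mod 9: 7·t ≡ 0 (mod 9).
    The inverse of 7 mod 9 is 4 (since 7·4 = 28 = 3·9 + 1), so t ≡ 4·0 = 0 ≡ 0 (mod 9).
    Then x = 43 + 133·0 = 43, valid modulo lcm(133, 9) = 1197: x ≡ 43 (mod 1197).
  Combine with x ≡ 2 (mod 4); new modulus lcm = 4788.
    Write x = 43 + 1197·t and substitute into x ≡ 2 (mod 4): 1197·t ≡ 2 − 43 = -41 (mod 4).
    Reduce coefficients mod 4: 1·t ≡ 3 (mod 4).
    So t ≡ 3 (mod 4).
    Then x = 43 + 1197·3 = 3634, valid modulo lcm(1197, 4) = 4788: x ≡ 3634 (mod 4788).
Verify against each original: 3634 mod 19 = 5, 3634 mod 7 = 1, 3634 mod 9 = 7, 3634 mod 4 = 2.

x ≡ 3634 (mod 4788).


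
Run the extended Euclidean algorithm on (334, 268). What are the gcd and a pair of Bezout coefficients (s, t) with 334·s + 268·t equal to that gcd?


Euclidean algorithm on (334, 268) — divide until remainder is 0:
  334 = 1 · 268 + 66
  268 = 4 · 66 + 4
  66 = 16 · 4 + 2
  4 = 2 · 2 + 0
gcd(334, 268) = 2.
Track Bezout coefficients alongside the remainders: start with r₀ = 334 = a·1 + b·0 (s = 1, t = 0) and r₁ = 268 = a·0 + b·1 (s = 0, t = 1); each new remainder r_{k+1} = r_{k-1} − q_k·r_k inherits s_{k+1} = s_{k-1} − q_k·s_k, t_{k+1} = t_{k-1} − q_k·t_k, so r_k = a·s_k + b·t_k at every step:
  q = 1: r = 66, s = 1 − 1·0 = 1, t = 0 − 1·1 = -1  (check: 334·1 + 268·(-1) = 66)
  q = 4: r = 4, s = 0 − 4·1 = -4, t = 1 − 4·(-1) = 5  (check: 334·(-4) + 268·5 = 4)
  q = 16: r = 2, s = 1 − 16·(-4) = 65, t = -1 − 16·5 = -81  (check: 334·65 + 268·(-81) = 2)
The row with r = 2 (the gcd) gives the Bezout coefficients s = 65, t = -81.
Result: 334 · (65) + 268 · (-81) = 2.

gcd(334, 268) = 2; s = 65, t = -81 (check: 334·65 + 268·(-81) = 2).


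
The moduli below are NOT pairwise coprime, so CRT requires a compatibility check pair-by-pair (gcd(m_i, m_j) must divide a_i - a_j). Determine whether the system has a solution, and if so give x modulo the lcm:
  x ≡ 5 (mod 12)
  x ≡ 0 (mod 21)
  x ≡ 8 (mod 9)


Moduli 12, 21, 9 are not pairwise coprime, so CRT works modulo lcm(m_i) when all pairwise compatibility conditions hold.
Pairwise compatibility: gcd(m_i, m_j) must divide a_i - a_j for every pair.
Merge one congruence at a time:
  Start: x ≡ 5 (mod 12).
  Combine with x ≡ 0 (mod 21): gcd(12, 21) = 3, and 0 - 5 = -5 is NOT divisible by 3.
    ⇒ system is inconsistent (no integer solution).

No solution (the system is inconsistent).


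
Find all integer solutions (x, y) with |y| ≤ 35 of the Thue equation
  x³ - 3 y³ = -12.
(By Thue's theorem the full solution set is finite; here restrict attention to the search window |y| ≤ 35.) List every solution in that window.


The equation is x³ - 3y³ = -12. For fixed y, x³ = 3·y³ − 12, so a solution requires the RHS to be a perfect cube.
Strategy: iterate y from -35 to 35, compute RHS = 3·y³ − 12, and check whether it is a (positive or negative) perfect cube.
Check small values of y:
  y = 0: RHS = -12 is not a perfect cube.
  y = 1: RHS = -9 is not a perfect cube.
  y = -1: RHS = -15 is not a perfect cube.
  y = 2: RHS = 12 is not a perfect cube.
  y = -2: RHS = -36 is not a perfect cube.
  y = 3: RHS = 69 is not a perfect cube.
  y = -3: RHS = -93 is not a perfect cube.
Continuing the search up to |y| = 35 finds no solutions either.
No (x, y) in the scanned range satisfies the equation.

No integer solutions with |y| ≤ 35.


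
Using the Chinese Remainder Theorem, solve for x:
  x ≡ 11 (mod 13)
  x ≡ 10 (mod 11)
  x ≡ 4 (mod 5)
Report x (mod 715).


Moduli 13, 11, 5 are pairwise coprime; by CRT there is a unique solution modulo M = 13 · 11 · 5 = 715.
Solve pairwise, accumulating the modulus:
  Start with x ≡ 11 (mod 13).
  Combine with x ≡ 10 (mod 11): since gcd(13, 11) = 1, we get a unique residue mod 143.
    Write x = 11 + 13·t and substitute into x ≡ 10 (mod 11): 13·t ≡ 10 − 11 = -1 (mod 11).
    Reduce coefficients mod 11: 2·t ≡ 10 (mod 11).
    The inverse of 2 mod 11 is 6 (since 2·6 = 12 = 1·11 + 1), so t ≡ 6·10 = 60 ≡ 5 (mod 11).
    Then x = 11 + 13·5 = 76, valid modulo lcm(13, 11) = 143: x ≡ 76 (mod 143).
  Combine with x ≡ 4 (mod 5): since gcd(143, 5) = 1, we get a unique residue mod 715.
    Write x = 76 + 143·t and substitute into x ≡ 4 (mod 5): 143·t ≡ 4 − 76 = -72 (mod 5).
    Reduce coefficients mod 5: 3·t ≡ 3 (mod 5).
    The inverse of 3 mod 5 is 2 (since 3·2 = 6 = 1·5 + 1), so t ≡ 2·3 = 6 ≡ 1 (mod 5).
    Then x = 76 + 143·1 = 219, valid modulo lcm(143, 5) = 715: x ≡ 219 (mod 715).
Verify: 219 mod 13 = 11 ✓, 219 mod 11 = 10 ✓, 219 mod 5 = 4 ✓.

x ≡ 219 (mod 715).


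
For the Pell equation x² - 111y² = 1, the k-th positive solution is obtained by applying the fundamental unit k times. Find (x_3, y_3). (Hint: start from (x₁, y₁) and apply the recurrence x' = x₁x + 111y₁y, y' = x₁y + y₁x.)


Step 1: Find the fundamental solution (x₁, y₁) of x² - 111y² = 1.
  Expand √111 as a continued fraction. a₀ = ⌊√111⌋ = 10; iterate m_{k+1} = d_k·a_k − m_k, d_{k+1} = (111 − m_{k+1}²)/d_k, a_{k+1} = ⌊(a₀ + m_{k+1})/d_{k+1}⌋ (starting m₀ = 0, d₀ = 1), with convergents p_k = a_k·p_{k-1} + p_{k-2}, q_k = a_k·q_{k-1} + q_{k-2} (p₋₁ = 1, q₋₁ = 0):
  k = 0: a₀ = 10; p₀/q₀ = 10/1; p₀² − 111·q₀² = 100 − 111 = -11.
  k = 1: m = 10, d = 11, a = ⌊(10 + 10)/11⌋ = 1; p/q = (1·10 + 1)/(1·1 + 0) = 11/1; p² − 111·q² = 121 − 111 = 10.
  k = 2: m = 1, d = 10, a = ⌊(10 + 1)/10⌋ = 1; p/q = (1·11 + 10)/(1·1 + 1) = 21/2; p² − 111·q² = 441 − 444 = -3.
  k = 3: m = 9, d = 3, a = ⌊(10 + 9)/3⌋ = 6; p/q = (6·21 + 11)/(6·2 + 1) = 137/13; p² − 111·q² = 18769 − 18759 = 10.
  k = 4: m = 9, d = 10, a = ⌊(10 + 9)/10⌋ = 1; p/q = (1·137 + 21)/(1·13 + 2) = 158/15; p² − 111·q² = 24964 − 24975 = -11.
  k = 5: m = 1, d = 11, a = ⌊(10 + 1)/11⌋ = 1; p/q = (1·158 + 137)/(1·15 + 13) = 295/28; p² − 111·q² = 87025 − 87024 = 1.
  The first convergent with p² − 111·q² = 1 gives the fundamental solution (x₁, y₁) = (295, 28).
Step 2: Apply the recurrence (x_{n+1}, y_{n+1}) = (x₁x_n + 111y₁y_n, x₁y_n + y₁x_n) repeatedly.
  From (x_1, y_1) = (295, 28): x_2 = 295·295 + 111·28·28 = 174049; y_2 = 295·28 + 28·295 = 16520.
  From (x_2, y_2) = (174049, 16520): x_3 = 295·174049 + 111·28·16520 = 102688615; y_3 = 295·16520 + 28·174049 = 9746772.
Step 3: Verify x_3² - 111·y_3² = 10544951650618225 - 10544951650618224 = 1 (should be 1). ✓

(x_1, y_1) = (295, 28); (x_3, y_3) = (102688615, 9746772).


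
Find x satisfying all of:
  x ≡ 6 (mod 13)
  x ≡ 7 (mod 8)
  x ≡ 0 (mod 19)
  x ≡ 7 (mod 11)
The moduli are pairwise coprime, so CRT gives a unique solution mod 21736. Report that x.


Product of moduli M = 13 · 8 · 19 · 11 = 21736.
Merge one congruence at a time:
  Start: x ≡ 6 (mod 13).
  Combine with x ≡ 7 (mod 8); new modulus lcm = 104.
    Write x = 6 + 13·t and substitute into x ≡ 7 (mod 8): 13·t ≡ 7 − 6 = 1 (mod 8).
    Reduce coefficients mod 8: 5·t ≡ 1 (mod 8).
    The inverse of 5 mod 8 is 5 (since 5·5 = 25 = 3·8 + 1), so t ≡ 5·1 = 5 ≡ 5 (mod 8).
    Then x = 6 + 13·5 = 71, valid modulo lcm(13, 8) = 104: x ≡ 71 (mod 104).
  Combine with x ≡ 0 (mod 19); new modulus lcm = 1976.
    Write x = 71 + 104·t and substitute into x ≡ 0 (mod 19): 104·t ≡ 0 − 71 = -71 (mod 19).
    Reduce coefficients mod 19: 9·t ≡ 5 (mod 19).
    The inverse of 9 mod 19 is 17 (since 9·17 = 153 = 8·19 + 1), so t ≡ 17·5 = 85 ≡ 9 (mod 19).
    Then x = 71 + 104·9 = 1007, valid modulo lcm(104, 19) = 1976: x ≡ 1007 (mod 1976).
  Combine with x ≡ 7 (mod 11); new modulus lcm = 21736.
    Write x = 1007 + 1976·t and substitute into x ≡ 7 (mod 11): 1976·t ≡ 7 − 1007 = -1000 (mod 11).
    Reduce coefficients mod 11: 7·t ≡ 1 (mod 11).
    The inverse of 7 mod 11 is 8 (since 7·8 = 56 = 5·11 + 1), so t ≡ 8·1 = 8 ≡ 8 (mod 11).
    Then x = 1007 + 1976·8 = 16815, valid modulo lcm(1976, 11) = 21736: x ≡ 16815 (mod 21736).
Verify against each original: 16815 mod 13 = 6, 16815 mod 8 = 7, 16815 mod 19 = 0, 16815 mod 11 = 7.

x ≡ 16815 (mod 21736).


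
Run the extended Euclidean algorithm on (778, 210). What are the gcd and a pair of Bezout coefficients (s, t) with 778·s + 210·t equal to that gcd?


Euclidean algorithm on (778, 210) — divide until remainder is 0:
  778 = 3 · 210 + 148
  210 = 1 · 148 + 62
  148 = 2 · 62 + 24
  62 = 2 · 24 + 14
  24 = 1 · 14 + 10
  14 = 1 · 10 + 4
  10 = 2 · 4 + 2
  4 = 2 · 2 + 0
gcd(778, 210) = 2.
Track Bezout coefficients alongside the remainders: start with r₀ = 778 = a·1 + b·0 (s = 1, t = 0) and r₁ = 210 = a·0 + b·1 (s = 0, t = 1); each new remainder r_{k+1} = r_{k-1} − q_k·r_k inherits s_{k+1} = s_{k-1} − q_k·s_k, t_{k+1} = t_{k-1} − q_k·t_k, so r_k = a·s_k + b·t_k at every step:
  q = 3: r = 148, s = 1 − 3·0 = 1, t = 0 − 3·1 = -3  (check: 778·1 + 210·(-3) = 148)
  q = 1: r = 62, s = 0 − 1·1 = -1, t = 1 − 1·(-3) = 4  (check: 778·(-1) + 210·4 = 62)
  q = 2: r = 24, s = 1 − 2·(-1) = 3, t = -3 − 2·4 = -11  (check: 778·3 + 210·(-11) = 24)
  q = 2: r = 14, s = -1 − 2·3 = -7, t = 4 − 2·(-11) = 26  (check: 778·(-7) + 210·26 = 14)
  q = 1: r = 10, s = 3 − 1·(-7) = 10, t = -11 − 1·26 = -37  (check: 778·10 + 210·(-37) = 10)
  q = 1: r = 4, s = -7 − 1·10 = -17, t = 26 − 1·(-37) = 63  (check: 778·(-17) + 210·63 = 4)
  q = 2: r = 2, s = 10 − 2·(-17) = 44, t = -37 − 2·63 = -163  (check: 778·44 + 210·(-163) = 2)
The row with r = 2 (the gcd) gives the Bezout coefficients s = 44, t = -163.
Result: 778 · (44) + 210 · (-163) = 2.

gcd(778, 210) = 2; s = 44, t = -163 (check: 778·44 + 210·(-163) = 2).


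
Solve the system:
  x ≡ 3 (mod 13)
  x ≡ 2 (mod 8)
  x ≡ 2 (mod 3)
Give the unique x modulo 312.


Moduli 13, 8, 3 are pairwise coprime; by CRT there is a unique solution modulo M = 13 · 8 · 3 = 312.
Solve pairwise, accumulating the modulus:
  Start with x ≡ 3 (mod 13).
  Combine with x ≡ 2 (mod 8): since gcd(13, 8) = 1, we get a unique residue mod 104.
    Write x = 3 + 13·t and substitute into x ≡ 2 (mod 8): 13·t ≡ 2 − 3 = -1 (mod 8).
    Reduce coefficients mod 8: 5·t ≡ 7 (mod 8).
    The inverse of 5 mod 8 is 5 (since 5·5 = 25 = 3·8 + 1), so t ≡ 5·7 = 35 ≡ 3 (mod 8).
    Then x = 3 + 13·3 = 42, valid modulo lcm(13, 8) = 104: x ≡ 42 (mod 104).
  Combine with x ≡ 2 (mod 3): since gcd(104, 3) = 1, we get a unique residue mod 312.
    Write x = 42 + 104·t and substitute into x ≡ 2 (mod 3): 104·t ≡ 2 − 42 = -40 (mod 3).
    Reduce coefficients mod 3: 2·t ≡ 2 (mod 3).
    The inverse of 2 mod 3 is 2 (since 2·2 = 4 = 1·3 + 1), so t ≡ 2·2 = 4 ≡ 1 (mod 3).
    Then x = 42 + 104·1 = 146, valid modulo lcm(104, 3) = 312: x ≡ 146 (mod 312).
Verify: 146 mod 13 = 3 ✓, 146 mod 8 = 2 ✓, 146 mod 3 = 2 ✓.

x ≡ 146 (mod 312).


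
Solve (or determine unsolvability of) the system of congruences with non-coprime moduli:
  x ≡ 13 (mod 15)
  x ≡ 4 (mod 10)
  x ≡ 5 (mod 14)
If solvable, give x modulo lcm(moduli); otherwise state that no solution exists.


Moduli 15, 10, 14 are not pairwise coprime, so CRT works modulo lcm(m_i) when all pairwise compatibility conditions hold.
Pairwise compatibility: gcd(m_i, m_j) must divide a_i - a_j for every pair.
Merge one congruence at a time:
  Start: x ≡ 13 (mod 15).
  Combine with x ≡ 4 (mod 10): gcd(15, 10) = 5, and 4 - 13 = -9 is NOT divisible by 5.
    ⇒ system is inconsistent (no integer solution).

No solution (the system is inconsistent).


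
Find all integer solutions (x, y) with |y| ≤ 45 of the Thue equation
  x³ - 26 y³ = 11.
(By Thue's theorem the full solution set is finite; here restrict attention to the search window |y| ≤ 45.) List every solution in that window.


The equation is x³ - 26y³ = 11. For fixed y, x³ = 26·y³ + 11, so a solution requires the RHS to be a perfect cube.
Strategy: iterate y from -45 to 45, compute RHS = 26·y³ + 11, and check whether it is a (positive or negative) perfect cube.
Check small values of y:
  y = 0: RHS = 11 is not a perfect cube.
  y = 1: RHS = 37 is not a perfect cube.
  y = -1: RHS = -15 is not a perfect cube.
  y = 2: RHS = 219 is not a perfect cube.
  y = -2: RHS = -197 is not a perfect cube.
  y = 3: RHS = 713 is not a perfect cube.
  y = -3: RHS = -691 is not a perfect cube.
Continuing the search up to |y| = 45 finds no solutions either.
No (x, y) in the scanned range satisfies the equation.

No integer solutions with |y| ≤ 45.


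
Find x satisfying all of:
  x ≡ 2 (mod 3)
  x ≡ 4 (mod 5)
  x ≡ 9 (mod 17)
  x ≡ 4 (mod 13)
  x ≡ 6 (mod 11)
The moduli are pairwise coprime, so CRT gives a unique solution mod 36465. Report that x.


Product of moduli M = 3 · 5 · 17 · 13 · 11 = 36465.
Merge one congruence at a time:
  Start: x ≡ 2 (mod 3).
  Combine with x ≡ 4 (mod 5); new modulus lcm = 15.
    Write x = 2 + 3·t and substitute into x ≡ 4 (mod 5): 3·t ≡ 4 − 2 = 2 (mod 5).
    The inverse of 3 mod 5 is 2 (since 3·2 = 6 = 1·5 + 1), so t ≡ 2·2 = 4 ≡ 4 (mod 5).
    Then x = 2 + 3·4 = 14, valid modulo lcm(3, 5) = 15: x ≡ 14 (mod 15).
  Combine with x ≡ 9 (mod 17); new modulus lcm = 255.
    Write x = 14 + 15·t and substitute into x ≡ 9 (mod 17): 15·t ≡ 9 − 14 = -5 (mod 17).
    Reduce coefficients mod 17: 15·t ≡ 12 (mod 17).
    The inverse of 15 mod 17 is 8 (since 15·8 = 120 = 7·17 + 1), so t ≡ 8·12 = 96 ≡ 11 (mod 17).
    Then x = 14 + 15·11 = 179, valid modulo lcm(15, 17) = 255: x ≡ 179 (mod 255).
  Combine with x ≡ 4 (mod 13); new modulus lcm = 3315.
    Write x = 179 + 255·t and substitute into x ≡ 4 (mod 13): 255·t ≡ 4 − 179 = -175 (mod 13).
    Reduce coefficients mod 13: 8·t ≡ 7 (mod 13).
    The inverse of 8 mod 13 is 5 (since 8·5 = 40 = 3·13 + 1), so t ≡ 5·7 = 35 ≡ 9 (mod 13).
    Then x = 179 + 255·9 = 2474, valid modulo lcm(255, 13) = 3315: x ≡ 2474 (mod 3315).
  Combine with x ≡ 6 (mod 11); new modulus lcm = 36465.
    Write x = 2474 + 3315·t and substitute into x ≡ 6 (mod 11): 3315·t ≡ 6 − 2474 = -2468 (mod 11).
    Reduce coefficients mod 11: 4·t ≡ 7 (mod 11).
    The inverse of 4 mod 11 is 3 (since 4·3 = 12 = 1·11 + 1), so t ≡ 3·7 = 21 ≡ 10 (mod 11).
    Then x = 2474 + 3315·10 = 35624, valid modulo lcm(3315, 11) = 36465: x ≡ 35624 (mod 36465).
Verify against each original: 35624 mod 3 = 2, 35624 mod 5 = 4, 35624 mod 17 = 9, 35624 mod 13 = 4, 35624 mod 11 = 6.

x ≡ 35624 (mod 36465).


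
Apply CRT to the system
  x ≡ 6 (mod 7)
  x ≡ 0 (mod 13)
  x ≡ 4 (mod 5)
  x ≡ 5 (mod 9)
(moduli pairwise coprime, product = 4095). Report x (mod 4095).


Product of moduli M = 7 · 13 · 5 · 9 = 4095.
Merge one congruence at a time:
  Start: x ≡ 6 (mod 7).
  Combine with x ≡ 0 (mod 13); new modulus lcm = 91.
    Write x = 6 + 7·t and substitute into x ≡ 0 (mod 13): 7·t ≡ 0 − 6 = -6 (mod 13).
    Reduce coefficients mod 13: 7·t ≡ 7 (mod 13).
    The inverse of 7 mod 13 is 2 (since 7·2 = 14 = 1·13 + 1), so t ≡ 2·7 = 14 ≡ 1 (mod 13).
    Then x = 6 + 7·1 = 13, valid modulo lcm(7, 13) = 91: x ≡ 13 (mod 91).
  Combine with x ≡ 4 (mod 5); new modulus lcm = 455.
    Write x = 13 + 91·t and substitute into x ≡ 4 (mod 5): 91·t ≡ 4 − 13 = -9 (mod 5).
    Reduce coefficients mod 5: 1·t ≡ 1 (mod 5).
    So t ≡ 1 (mod 5).
    Then x = 13 + 91·1 = 104, valid modulo lcm(91, 5) = 455: x ≡ 104 (mod 455).
  Combine with x ≡ 5 (mod 9); new modulus lcm = 4095.
    Write x = 104 + 455·t and substitute into x ≡ 5 (mod 9): 455·t ≡ 5 − 104 = -99 (mod 9).
    Reduce coefficients mod 9: 5·t ≡ 0 (mod 9).
    The inverse of 5 mod 9 is 2 (since 5·2 = 10 = 1·9 + 1), so t ≡ 2·0 = 0 ≡ 0 (mod 9).
    Then x = 104 + 455·0 = 104, valid modulo lcm(455, 9) = 4095: x ≡ 104 (mod 4095).
Verify against each original: 104 mod 7 = 6, 104 mod 13 = 0, 104 mod 5 = 4, 104 mod 9 = 5.

x ≡ 104 (mod 4095).


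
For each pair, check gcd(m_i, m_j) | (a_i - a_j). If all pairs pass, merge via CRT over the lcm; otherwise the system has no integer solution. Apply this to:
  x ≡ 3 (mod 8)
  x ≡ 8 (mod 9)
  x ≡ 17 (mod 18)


Moduli 8, 9, 18 are not pairwise coprime, so CRT works modulo lcm(m_i) when all pairwise compatibility conditions hold.
Pairwise compatibility: gcd(m_i, m_j) must divide a_i - a_j for every pair.
Merge one congruence at a time:
  Start: x ≡ 3 (mod 8).
  Combine with x ≡ 8 (mod 9): gcd(8, 9) = 1; 8 - 3 = 5, which IS divisible by 1, so compatible.
    Write x = 3 + 8·t and substitute into x ≡ 8 (mod 9): 8·t ≡ 8 − 3 = 5 (mod 9).
    The inverse of 8 mod 9 is 8 (since 8·8 = 64 = 7·9 + 1), so t ≡ 8·5 = 40 ≡ 4 (mod 9).
    Then x = 3 + 8·4 = 35, valid modulo lcm(8, 9) = 72: x ≡ 35 (mod 72).
  Combine with x ≡ 17 (mod 18): gcd(72, 18) = 18; 17 - 35 = -18, which IS divisible by 18, so compatible.
    Write x = 35 + 72·t and substitute into x ≡ 17 (mod 18): 72·t ≡ 17 − 35 = -18 (mod 18).
    Divide the congruence (and modulus) by g = 18: 4·t ≡ -1 (mod 1).
    Modulo 1 every t works; take t = 0.
    Then x = 35 + 72·0 = 35, valid modulo lcm(72, 18) = 72: x ≡ 35 (mod 72).
Verify: 35 mod 8 = 3, 35 mod 9 = 8, 35 mod 18 = 17.

x ≡ 35 (mod 72).


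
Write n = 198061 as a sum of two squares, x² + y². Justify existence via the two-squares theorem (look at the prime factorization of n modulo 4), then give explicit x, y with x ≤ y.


Step 1: Factor n = 198061 = 37 · 53 · 101.
Step 2: Check the mod-4 condition on each prime factor: 37 ≡ 1 (mod 4), exponent 1; 53 ≡ 1 (mod 4), exponent 1; 101 ≡ 1 (mod 4), exponent 1.
All primes ≡ 3 (mod 4) appear to even exponent (or don't appear), so by the two-squares theorem n IS expressible as a sum of two squares.
Step 3: Build a representation. Here n = 37 · 53 · 101 is a product of primes ≡ 1 (mod 4). Each prime p ≡ 1 (mod 4) is itself a sum of two squares; find a² by testing p − a² for a perfect square:
  37: 37 − 1² = 36 = 6² ⇒ 37 = 1² + 6².
  53: 53 − 1² = 52, 53 − 2² = 49 = 7² ⇒ 53 = 2² + 7².
  101: 101 − 1² = 100 = 10² ⇒ 101 = 1² + 10².
  Combine using the Brahmagupta–Fibonacci identity (a² + b²)(c² + d²) = (ac − bd)² + (ad + bc)² = (ac + bd)² + (ad − bc)²:
  37 · 53 = 1961: from (1² + 6²)(2² + 7²), take (1·2 − 6·7, 1·7 + 6·2) = (2 − 42, 7 + 12) = (-40, 19); dropping signs (only squares matter) gives (40, 19); check 40² + 19² = 1600 + 361 = 1961 ✓.
  1961 · 101 = 198061: from (40² + 19²)(1² + 10²), take (40·1 − 19·10, 40·10 + 19·1) = (40 − 190, 400 + 19) = (-150, 419); dropping signs (only squares matter) gives (150, 419); check 150² + 419² = 22500 + 175561 = 198061 ✓.
Step 4: Order so x ≤ y and verify: 150² + 419² = 22500 + 175561 = 198061 = n. ✓

n = 198061 = 150² + 419² (one valid representation with x ≤ y).
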